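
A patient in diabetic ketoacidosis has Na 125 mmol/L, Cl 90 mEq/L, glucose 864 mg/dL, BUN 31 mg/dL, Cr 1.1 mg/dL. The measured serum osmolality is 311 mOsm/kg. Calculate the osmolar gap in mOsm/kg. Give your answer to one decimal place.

1.9 mOsm/kg

Calculated osmolality = 2·Na + glucose/18 + BUN/2.8
= 2·125 + 864/18 + 31/2.8
= 250 + 48 + 11.07
= 309.07 mOsm/kg ≈ 309.1 mOsm/kg
Osmolar gap = measured − calculated = 311 − 309.1 = 1.9 mOsm/kg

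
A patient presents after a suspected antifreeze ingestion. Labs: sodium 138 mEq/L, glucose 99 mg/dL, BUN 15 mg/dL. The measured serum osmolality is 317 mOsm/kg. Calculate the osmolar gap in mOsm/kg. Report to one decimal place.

Calculated osmolality = 2·Na + glucose/18 + BUN/2.8
= 2·138 + 99/18 + 15/2.8
= 276 + 5.50 + 5.36
= 286.86 mOsm/kg ≈ 286.9 mOsm/kg
Osmolar gap = measured − calculated = 317 − 286.9 = 30.1 mOsm/kg

30.1 mOsm/kg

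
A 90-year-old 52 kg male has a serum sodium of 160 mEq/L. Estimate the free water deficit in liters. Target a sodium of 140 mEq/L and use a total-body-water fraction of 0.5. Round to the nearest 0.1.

TBW = 0.5 · 52 = 26 L
Free water deficit = TBW · (Na/140 − 1)
= 26 · (160/140 − 1)
= 26 · 0.1429
= 3.72 L

3.7 L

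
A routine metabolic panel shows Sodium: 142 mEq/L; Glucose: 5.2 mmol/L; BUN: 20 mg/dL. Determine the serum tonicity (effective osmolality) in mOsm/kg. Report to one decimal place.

Effective osmolality excludes urea (freely permeant across cell membranes):
2·Na + glucose
= 2·142 + 5.2
= 284 + 5.2
= 289.2 mOsm/kg

289.2 mOsm/kg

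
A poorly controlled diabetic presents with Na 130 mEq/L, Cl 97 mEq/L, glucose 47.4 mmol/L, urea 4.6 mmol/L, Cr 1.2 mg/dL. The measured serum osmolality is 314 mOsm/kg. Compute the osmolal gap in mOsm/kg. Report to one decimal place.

2.0 mOsm/kg

Calculated osmolality = 2·Na + glucose + urea
= 2·130 + 47.4 + 4.6
= 260 + 47.40 + 4.60
= 312 mOsm/kg ≈ 312.0 mOsm/kg
Osmolar gap = measured − calculated = 314 − 312.0 = 2.0 mOsm/kg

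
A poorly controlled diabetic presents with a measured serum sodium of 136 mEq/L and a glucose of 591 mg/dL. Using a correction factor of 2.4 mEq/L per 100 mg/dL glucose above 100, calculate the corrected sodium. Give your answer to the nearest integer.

148 mEq/L

Corrected Na = measured Na + 2.4 · (glucose − 100)/100
= 136 + 2.4 · (591 − 100)/100
= 136 + 11.8
= 147.8 mEq/L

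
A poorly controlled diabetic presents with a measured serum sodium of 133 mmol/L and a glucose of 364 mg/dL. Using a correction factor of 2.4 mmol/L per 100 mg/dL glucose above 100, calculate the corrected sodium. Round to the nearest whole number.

139 mmol/L

Corrected Na = measured Na + 2.4 · (glucose − 100)/100
= 133 + 2.4 · (364 − 100)/100
= 133 + 6.3
= 139.3 mmol/L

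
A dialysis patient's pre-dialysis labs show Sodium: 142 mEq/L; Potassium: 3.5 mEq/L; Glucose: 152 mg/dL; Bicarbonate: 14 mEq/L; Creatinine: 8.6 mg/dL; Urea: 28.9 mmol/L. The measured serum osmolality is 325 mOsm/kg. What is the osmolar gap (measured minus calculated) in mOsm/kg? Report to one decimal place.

3.7 mOsm/kg

Calculated osmolality = 2·Na + glucose/18 + urea
= 2·142 + 152/18 + 28.9
= 284 + 8.44 + 28.90
= 321.34 mOsm/kg ≈ 321.3 mOsm/kg
Osmolar gap = measured − calculated = 325 − 321.3 = 3.7 mOsm/kg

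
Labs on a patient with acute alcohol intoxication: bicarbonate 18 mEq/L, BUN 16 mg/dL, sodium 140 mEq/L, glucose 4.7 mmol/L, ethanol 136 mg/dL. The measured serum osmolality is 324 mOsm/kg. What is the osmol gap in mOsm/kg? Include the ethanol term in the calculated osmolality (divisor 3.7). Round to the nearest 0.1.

Calculated osmolality = 2·Na + glucose + BUN/2.8 + ethanol/3.7
= 2·140 + 4.7 + 16/2.8 + 136/3.7
= 280 + 4.70 + 5.71 + 36.76
= 327.17 mOsm/kg ≈ 327.2 mOsm/kg
Osmolar gap = measured − calculated = 324 − 327.2 = -3.2 mOsm/kg

-3.2 mOsm/kg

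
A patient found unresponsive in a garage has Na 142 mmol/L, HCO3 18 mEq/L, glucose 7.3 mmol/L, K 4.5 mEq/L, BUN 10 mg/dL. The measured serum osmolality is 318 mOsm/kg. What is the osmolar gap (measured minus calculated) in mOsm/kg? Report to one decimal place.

23.1 mOsm/kg

Calculated osmolality = 2·Na + glucose + BUN/2.8
= 2·142 + 7.3 + 10/2.8
= 284 + 7.30 + 3.57
= 294.87 mOsm/kg ≈ 294.9 mOsm/kg
Osmolar gap = measured − calculated = 318 − 294.9 = 23.1 mOsm/kg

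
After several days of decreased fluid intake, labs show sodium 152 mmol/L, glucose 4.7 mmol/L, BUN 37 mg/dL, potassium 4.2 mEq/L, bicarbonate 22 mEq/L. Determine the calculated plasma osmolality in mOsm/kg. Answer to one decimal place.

321.9 mOsm/kg

Calculated osmolality = 2·Na + glucose + BUN/2.8
= 2·152 + 4.7 + 37/2.8
= 304 + 4.70 + 13.21
= 321.91 mOsm/kg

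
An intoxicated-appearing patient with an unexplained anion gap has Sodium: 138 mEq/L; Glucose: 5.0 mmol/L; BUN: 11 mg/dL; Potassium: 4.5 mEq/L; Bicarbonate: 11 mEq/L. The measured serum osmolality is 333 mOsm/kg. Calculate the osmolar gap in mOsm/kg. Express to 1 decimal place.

Calculated osmolality = 2·Na + glucose + BUN/2.8
= 2·138 + 5 + 11/2.8
= 276 + 5 + 3.93
= 284.93 mOsm/kg ≈ 284.9 mOsm/kg
Osmolar gap = measured − calculated = 333 − 284.9 = 48.1 mOsm/kg

48.1 mOsm/kg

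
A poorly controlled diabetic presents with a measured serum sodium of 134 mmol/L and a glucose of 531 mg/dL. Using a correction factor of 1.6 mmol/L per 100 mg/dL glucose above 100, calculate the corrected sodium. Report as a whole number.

Corrected Na = measured Na + 1.6 · (glucose − 100)/100
= 134 + 1.6 · (531 − 100)/100
= 134 + 6.9
= 140.9 mmol/L

141 mmol/L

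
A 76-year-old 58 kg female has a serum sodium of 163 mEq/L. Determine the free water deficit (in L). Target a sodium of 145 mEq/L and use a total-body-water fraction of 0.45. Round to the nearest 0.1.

TBW = 0.45 · 58 = 26.1 L
Free water deficit = TBW · (Na/145 − 1)
= 26.1 · (163/145 − 1)
= 26.1 · 0.1241
= 3.24 L

3.2 L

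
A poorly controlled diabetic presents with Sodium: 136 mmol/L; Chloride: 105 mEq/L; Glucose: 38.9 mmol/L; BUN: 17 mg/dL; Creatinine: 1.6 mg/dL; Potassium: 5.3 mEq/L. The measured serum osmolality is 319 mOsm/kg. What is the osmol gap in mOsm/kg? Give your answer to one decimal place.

Calculated osmolality = 2·Na + glucose + BUN/2.8
= 2·136 + 38.9 + 17/2.8
= 272 + 38.90 + 6.07
= 316.97 mOsm/kg ≈ 317.0 mOsm/kg
Osmolar gap = measured − calculated = 319 − 317.0 = 2.0 mOsm/kg

2.0 mOsm/kg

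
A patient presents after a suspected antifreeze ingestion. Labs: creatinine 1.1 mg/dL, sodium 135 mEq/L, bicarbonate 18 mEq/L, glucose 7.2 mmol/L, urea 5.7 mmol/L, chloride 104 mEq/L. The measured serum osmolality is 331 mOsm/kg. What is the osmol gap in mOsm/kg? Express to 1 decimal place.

48.1 mOsm/kg

Calculated osmolality = 2·Na + glucose + urea
= 2·135 + 7.2 + 5.7
= 270 + 7.20 + 5.70
= 282.9 mOsm/kg ≈ 282.9 mOsm/kg
Osmolar gap = measured − calculated = 331 − 282.9 = 48.1 mOsm/kg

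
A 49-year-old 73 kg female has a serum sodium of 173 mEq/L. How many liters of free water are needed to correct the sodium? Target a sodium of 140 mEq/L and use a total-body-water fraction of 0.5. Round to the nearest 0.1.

TBW = 0.5 · 73 = 36.5 L
Free water deficit = TBW · (Na/140 − 1)
= 36.5 · (173/140 − 1)
= 36.5 · 0.2357
= 8.6 L

8.6 L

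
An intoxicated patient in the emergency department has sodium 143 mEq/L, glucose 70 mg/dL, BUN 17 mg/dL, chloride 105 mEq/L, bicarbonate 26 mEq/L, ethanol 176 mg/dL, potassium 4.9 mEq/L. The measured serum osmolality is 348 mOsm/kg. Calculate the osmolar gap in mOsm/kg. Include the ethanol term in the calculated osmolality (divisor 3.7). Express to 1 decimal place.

4.5 mOsm/kg

Calculated osmolality = 2·Na + glucose/18 + BUN/2.8 + ethanol/3.7
= 2·143 + 70/18 + 17/2.8 + 176/3.7
= 286 + 3.89 + 6.07 + 47.57
= 343.53 mOsm/kg ≈ 343.5 mOsm/kg
Osmolar gap = measured − calculated = 348 − 343.5 = 4.5 mOsm/kg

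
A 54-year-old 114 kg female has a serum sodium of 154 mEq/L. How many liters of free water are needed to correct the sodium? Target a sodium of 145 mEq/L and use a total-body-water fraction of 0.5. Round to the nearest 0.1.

TBW = 0.5 · 114 = 57 L
Free water deficit = TBW · (Na/145 − 1)
= 57 · (154/145 − 1)
= 57 · 0.0621
= 3.54 L

3.5 L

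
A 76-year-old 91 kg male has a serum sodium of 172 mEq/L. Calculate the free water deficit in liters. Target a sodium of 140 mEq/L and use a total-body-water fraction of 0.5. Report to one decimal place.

TBW = 0.5 · 91 = 45.5 L
Free water deficit = TBW · (Na/140 − 1)
= 45.5 · (172/140 − 1)
= 45.5 · 0.2286
= 10.4 L

10.4 L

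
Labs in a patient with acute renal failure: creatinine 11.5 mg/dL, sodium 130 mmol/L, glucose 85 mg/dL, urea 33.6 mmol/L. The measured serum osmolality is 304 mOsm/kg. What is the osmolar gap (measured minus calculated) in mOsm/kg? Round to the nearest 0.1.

Calculated osmolality = 2·Na + glucose/18 + urea
= 2·130 + 85/18 + 33.6
= 260 + 4.72 + 33.60
= 298.32 mOsm/kg ≈ 298.3 mOsm/kg
Osmolar gap = measured − calculated = 304 − 298.3 = 5.7 mOsm/kg

5.7 mOsm/kg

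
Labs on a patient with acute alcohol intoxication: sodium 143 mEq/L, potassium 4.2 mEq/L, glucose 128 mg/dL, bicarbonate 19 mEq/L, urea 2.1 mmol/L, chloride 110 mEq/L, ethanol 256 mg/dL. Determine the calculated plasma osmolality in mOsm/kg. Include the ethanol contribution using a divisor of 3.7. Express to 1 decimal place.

Calculated osmolality = 2·Na + glucose/18 + urea + ethanol/3.7
= 2·143 + 128/18 + 2.1 + 256/3.7
= 286 + 7.11 + 2.10 + 69.19
= 364.4 mOsm/kg

364.4 mOsm/kg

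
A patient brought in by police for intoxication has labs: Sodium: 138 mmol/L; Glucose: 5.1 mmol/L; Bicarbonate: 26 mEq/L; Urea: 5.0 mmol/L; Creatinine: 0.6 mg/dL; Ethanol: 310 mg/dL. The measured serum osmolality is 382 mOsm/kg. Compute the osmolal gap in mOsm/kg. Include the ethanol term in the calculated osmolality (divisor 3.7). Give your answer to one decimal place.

Calculated osmolality = 2·Na + glucose + urea + ethanol/3.7
= 2·138 + 5.1 + 5 + 310/3.7
= 276 + 5.10 + 5 + 83.78
= 369.88 mOsm/kg ≈ 369.9 mOsm/kg
Osmolar gap = measured − calculated = 382 − 369.9 = 12.1 mOsm/kg

12.1 mOsm/kg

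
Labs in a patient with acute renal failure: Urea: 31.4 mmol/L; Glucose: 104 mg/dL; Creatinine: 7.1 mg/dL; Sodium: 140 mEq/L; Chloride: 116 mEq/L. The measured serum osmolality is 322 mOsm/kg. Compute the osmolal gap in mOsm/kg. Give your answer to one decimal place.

4.8 mOsm/kg

Calculated osmolality = 2·Na + glucose/18 + urea
= 2·140 + 104/18 + 31.4
= 280 + 5.78 + 31.40
= 317.18 mOsm/kg ≈ 317.2 mOsm/kg
Osmolar gap = measured − calculated = 322 − 317.2 = 4.8 mOsm/kg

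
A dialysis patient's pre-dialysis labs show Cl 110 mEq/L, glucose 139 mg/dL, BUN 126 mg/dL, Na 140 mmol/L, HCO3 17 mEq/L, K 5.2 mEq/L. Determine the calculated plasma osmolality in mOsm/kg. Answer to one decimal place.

Calculated osmolality = 2·Na + glucose/18 + BUN/2.8
= 2·140 + 139/18 + 126/2.8
= 280 + 7.72 + 45
= 332.72 mOsm/kg

332.7 mOsm/kg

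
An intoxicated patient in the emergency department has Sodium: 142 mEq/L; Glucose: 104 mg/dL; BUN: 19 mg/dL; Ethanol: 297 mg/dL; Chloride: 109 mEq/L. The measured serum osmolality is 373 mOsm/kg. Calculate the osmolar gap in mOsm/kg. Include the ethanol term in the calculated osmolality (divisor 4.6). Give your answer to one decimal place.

Calculated osmolality = 2·Na + glucose/18 + BUN/2.8 + ethanol/4.6
= 2·142 + 104/18 + 19/2.8 + 297/4.6
= 284 + 5.78 + 6.79 + 64.57
= 361.14 mOsm/kg ≈ 361.1 mOsm/kg
Osmolar gap = measured − calculated = 373 − 361.1 = 11.9 mOsm/kg

11.9 mOsm/kg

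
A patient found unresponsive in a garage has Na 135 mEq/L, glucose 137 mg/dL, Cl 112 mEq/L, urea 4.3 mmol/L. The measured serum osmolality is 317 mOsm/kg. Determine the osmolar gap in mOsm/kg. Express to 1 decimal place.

Calculated osmolality = 2·Na + glucose/18 + urea
= 2·135 + 137/18 + 4.3
= 270 + 7.61 + 4.30
= 281.91 mOsm/kg ≈ 281.9 mOsm/kg
Osmolar gap = measured − calculated = 317 − 281.9 = 35.1 mOsm/kg

35.1 mOsm/kg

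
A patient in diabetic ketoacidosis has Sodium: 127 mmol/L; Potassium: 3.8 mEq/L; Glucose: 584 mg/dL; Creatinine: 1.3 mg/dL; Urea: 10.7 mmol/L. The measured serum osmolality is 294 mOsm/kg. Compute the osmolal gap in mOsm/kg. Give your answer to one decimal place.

-3.1 mOsm/kg

Calculated osmolality = 2·Na + glucose/18 + urea
= 2·127 + 584/18 + 10.7
= 254 + 32.44 + 10.70
= 297.14 mOsm/kg ≈ 297.1 mOsm/kg
Osmolar gap = measured − calculated = 294 − 297.1 = -3.1 mOsm/kg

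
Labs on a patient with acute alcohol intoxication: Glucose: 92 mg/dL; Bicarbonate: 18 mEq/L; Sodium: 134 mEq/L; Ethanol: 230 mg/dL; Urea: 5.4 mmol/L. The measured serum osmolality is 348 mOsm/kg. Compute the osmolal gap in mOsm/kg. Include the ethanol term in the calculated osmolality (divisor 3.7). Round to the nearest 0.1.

Calculated osmolality = 2·Na + glucose/18 + urea + ethanol/3.7
= 2·134 + 92/18 + 5.4 + 230/3.7
= 268 + 5.11 + 5.40 + 62.16
= 340.67 mOsm/kg ≈ 340.7 mOsm/kg
Osmolar gap = measured − calculated = 348 − 340.7 = 7.3 mOsm/kg

7.3 mOsm/kg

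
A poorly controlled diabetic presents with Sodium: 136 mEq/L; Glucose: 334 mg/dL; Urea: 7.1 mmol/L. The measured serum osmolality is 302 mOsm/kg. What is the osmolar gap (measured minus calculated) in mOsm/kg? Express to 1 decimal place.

Calculated osmolality = 2·Na + glucose/18 + urea
= 2·136 + 334/18 + 7.1
= 272 + 18.56 + 7.10
= 297.66 mOsm/kg ≈ 297.7 mOsm/kg
Osmolar gap = measured − calculated = 302 − 297.7 = 4.3 mOsm/kg

4.3 mOsm/kg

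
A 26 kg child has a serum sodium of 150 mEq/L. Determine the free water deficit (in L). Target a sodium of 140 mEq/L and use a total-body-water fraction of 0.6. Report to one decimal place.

TBW = 0.6 · 26 = 15.6 L
Free water deficit = TBW · (Na/140 − 1)
= 15.6 · (150/140 − 1)
= 15.6 · 0.0714
= 1.11 L

1.1 L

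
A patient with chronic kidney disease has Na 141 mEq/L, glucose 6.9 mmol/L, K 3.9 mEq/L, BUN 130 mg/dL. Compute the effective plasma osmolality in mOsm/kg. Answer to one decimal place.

288.9 mOsm/kg

Effective osmolality excludes urea (freely permeant across cell membranes):
2·Na + glucose
= 2·141 + 6.9
= 282 + 6.9
= 288.9 mOsm/kg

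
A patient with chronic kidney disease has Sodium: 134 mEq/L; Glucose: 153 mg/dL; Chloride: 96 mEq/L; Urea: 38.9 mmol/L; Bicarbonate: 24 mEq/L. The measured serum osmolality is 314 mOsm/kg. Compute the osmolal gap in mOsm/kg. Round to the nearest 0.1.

-1.4 mOsm/kg

Calculated osmolality = 2·Na + glucose/18 + urea
= 2·134 + 153/18 + 38.9
= 268 + 8.50 + 38.90
= 315.4 mOsm/kg ≈ 315.4 mOsm/kg
Osmolar gap = measured − calculated = 314 − 315.4 = -1.4 mOsm/kg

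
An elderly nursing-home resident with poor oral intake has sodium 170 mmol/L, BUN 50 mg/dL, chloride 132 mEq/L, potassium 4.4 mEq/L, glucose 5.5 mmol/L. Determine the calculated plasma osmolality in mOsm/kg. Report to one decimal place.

Calculated osmolality = 2·Na + glucose + BUN/2.8
= 2·170 + 5.5 + 50/2.8
= 340 + 5.50 + 17.86
= 363.36 mOsm/kg

363.4 mOsm/kg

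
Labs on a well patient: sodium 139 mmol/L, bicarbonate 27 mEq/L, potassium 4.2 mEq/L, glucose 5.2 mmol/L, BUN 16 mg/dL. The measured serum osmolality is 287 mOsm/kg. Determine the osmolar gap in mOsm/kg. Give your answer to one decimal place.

Calculated osmolality = 2·Na + glucose + BUN/2.8
= 2·139 + 5.2 + 16/2.8
= 278 + 5.20 + 5.71
= 288.91 mOsm/kg ≈ 288.9 mOsm/kg
Osmolar gap = measured − calculated = 287 − 288.9 = -1.9 mOsm/kg

-1.9 mOsm/kg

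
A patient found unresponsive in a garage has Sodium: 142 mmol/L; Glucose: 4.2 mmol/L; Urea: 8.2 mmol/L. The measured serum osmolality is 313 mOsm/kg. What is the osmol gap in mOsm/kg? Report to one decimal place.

16.6 mOsm/kg

Calculated osmolality = 2·Na + glucose + urea
= 2·142 + 4.2 + 8.2
= 284 + 4.20 + 8.20
= 296.4 mOsm/kg ≈ 296.4 mOsm/kg
Osmolar gap = measured − calculated = 313 − 296.4 = 16.6 mOsm/kg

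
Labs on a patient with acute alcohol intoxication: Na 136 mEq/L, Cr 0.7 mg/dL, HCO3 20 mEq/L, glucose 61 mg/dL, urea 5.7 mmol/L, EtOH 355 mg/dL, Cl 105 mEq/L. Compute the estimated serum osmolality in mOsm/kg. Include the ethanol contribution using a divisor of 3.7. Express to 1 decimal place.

Calculated osmolality = 2·Na + glucose/18 + urea + ethanol/3.7
= 2·136 + 61/18 + 5.7 + 355/3.7
= 272 + 3.39 + 5.70 + 95.95
= 377.04 mOsm/kg

377.0 mOsm/kg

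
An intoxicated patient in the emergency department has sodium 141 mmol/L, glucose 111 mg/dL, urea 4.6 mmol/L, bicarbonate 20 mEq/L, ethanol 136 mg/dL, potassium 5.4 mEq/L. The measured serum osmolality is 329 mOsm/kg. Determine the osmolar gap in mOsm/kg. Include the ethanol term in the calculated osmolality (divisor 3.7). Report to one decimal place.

Calculated osmolality = 2·Na + glucose/18 + urea + ethanol/3.7
= 2·141 + 111/18 + 4.6 + 136/3.7
= 282 + 6.17 + 4.60 + 36.76
= 329.53 mOsm/kg ≈ 329.5 mOsm/kg
Osmolar gap = measured − calculated = 329 − 329.5 = -0.5 mOsm/kg

-0.5 mOsm/kg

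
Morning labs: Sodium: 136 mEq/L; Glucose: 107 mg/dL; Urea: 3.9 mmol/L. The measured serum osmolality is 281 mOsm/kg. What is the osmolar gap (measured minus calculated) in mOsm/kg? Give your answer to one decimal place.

Calculated osmolality = 2·Na + glucose/18 + urea
= 2·136 + 107/18 + 3.9
= 272 + 5.94 + 3.90
= 281.84 mOsm/kg ≈ 281.8 mOsm/kg
Osmolar gap = measured − calculated = 281 − 281.8 = -0.8 mOsm/kg

-0.8 mOsm/kg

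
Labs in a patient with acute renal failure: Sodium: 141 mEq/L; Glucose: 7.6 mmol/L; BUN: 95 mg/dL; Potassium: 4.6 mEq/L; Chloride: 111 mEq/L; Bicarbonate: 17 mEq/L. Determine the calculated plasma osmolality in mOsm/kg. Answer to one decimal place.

Calculated osmolality = 2·Na + glucose + BUN/2.8
= 2·141 + 7.6 + 95/2.8
= 282 + 7.60 + 33.93
= 323.53 mOsm/kg

323.5 mOsm/kg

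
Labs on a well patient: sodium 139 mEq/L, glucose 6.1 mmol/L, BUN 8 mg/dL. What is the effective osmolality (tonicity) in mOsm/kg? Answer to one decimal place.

Effective osmolality excludes urea (freely permeant across cell membranes):
2·Na + glucose
= 2·139 + 6.1
= 278 + 6.1
= 284.1 mOsm/kg

284.1 mOsm/kg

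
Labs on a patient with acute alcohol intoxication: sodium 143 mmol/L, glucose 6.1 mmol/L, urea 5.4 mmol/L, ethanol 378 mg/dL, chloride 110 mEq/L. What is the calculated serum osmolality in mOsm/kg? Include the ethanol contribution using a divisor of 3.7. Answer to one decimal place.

Calculated osmolality = 2·Na + glucose + urea + ethanol/3.7
= 2·143 + 6.1 + 5.4 + 378/3.7
= 286 + 6.10 + 5.40 + 102.16
= 399.66 mOsm/kg

399.7 mOsm/kg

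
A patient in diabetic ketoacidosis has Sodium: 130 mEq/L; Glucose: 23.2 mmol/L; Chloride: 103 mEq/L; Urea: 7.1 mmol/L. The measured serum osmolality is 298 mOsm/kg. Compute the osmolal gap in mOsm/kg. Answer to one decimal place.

Calculated osmolality = 2·Na + glucose + urea
= 2·130 + 23.2 + 7.1
= 260 + 23.20 + 7.10
= 290.3 mOsm/kg ≈ 290.3 mOsm/kg
Osmolar gap = measured − calculated = 298 − 290.3 = 7.7 mOsm/kg

7.7 mOsm/kg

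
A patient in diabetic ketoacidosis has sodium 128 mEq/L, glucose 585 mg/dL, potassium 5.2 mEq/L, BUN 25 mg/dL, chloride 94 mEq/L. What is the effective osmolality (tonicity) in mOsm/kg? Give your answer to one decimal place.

288.5 mOsm/kg

Effective osmolality excludes urea (freely permeant across cell membranes):
2·Na + glucose/18
= 2·128 + 585/18
= 256 + 32.5
= 288.5 mOsm/kg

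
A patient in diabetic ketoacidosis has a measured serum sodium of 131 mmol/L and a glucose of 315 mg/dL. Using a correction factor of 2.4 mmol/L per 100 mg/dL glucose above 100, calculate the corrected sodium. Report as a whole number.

136 mmol/L

Corrected Na = measured Na + 2.4 · (glucose − 100)/100
= 131 + 2.4 · (315 − 100)/100
= 131 + 5.2
= 136.2 mmol/L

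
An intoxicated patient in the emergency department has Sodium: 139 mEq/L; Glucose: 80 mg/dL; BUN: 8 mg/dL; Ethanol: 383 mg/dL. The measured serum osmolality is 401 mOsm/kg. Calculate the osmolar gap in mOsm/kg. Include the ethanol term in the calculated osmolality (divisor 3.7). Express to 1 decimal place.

Calculated osmolality = 2·Na + glucose/18 + BUN/2.8 + ethanol/3.7
= 2·139 + 80/18 + 8/2.8 + 383/3.7
= 278 + 4.44 + 2.86 + 103.51
= 388.81 mOsm/kg ≈ 388.8 mOsm/kg
Osmolar gap = measured − calculated = 401 − 388.8 = 12.2 mOsm/kg

12.2 mOsm/kg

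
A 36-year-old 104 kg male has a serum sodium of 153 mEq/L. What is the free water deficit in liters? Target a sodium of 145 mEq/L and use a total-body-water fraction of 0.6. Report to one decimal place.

TBW = 0.6 · 104 = 62.4 L
Free water deficit = TBW · (Na/145 − 1)
= 62.4 · (153/145 − 1)
= 62.4 · 0.0552
= 3.44 L

3.4 L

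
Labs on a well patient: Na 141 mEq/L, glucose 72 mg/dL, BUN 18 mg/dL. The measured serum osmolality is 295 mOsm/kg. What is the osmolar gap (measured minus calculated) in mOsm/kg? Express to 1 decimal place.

2.6 mOsm/kg

Calculated osmolality = 2·Na + glucose/18 + BUN/2.8
= 2·141 + 72/18 + 18/2.8
= 282 + 4 + 6.43
= 292.43 mOsm/kg ≈ 292.4 mOsm/kg
Osmolar gap = measured − calculated = 295 − 292.4 = 2.6 mOsm/kg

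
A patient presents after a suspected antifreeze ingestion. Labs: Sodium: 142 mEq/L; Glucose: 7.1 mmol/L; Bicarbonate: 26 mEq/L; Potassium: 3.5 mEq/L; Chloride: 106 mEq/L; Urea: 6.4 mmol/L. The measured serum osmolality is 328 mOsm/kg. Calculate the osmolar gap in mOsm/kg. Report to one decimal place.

30.5 mOsm/kg

Calculated osmolality = 2·Na + glucose + urea
= 2·142 + 7.1 + 6.4
= 284 + 7.10 + 6.40
= 297.5 mOsm/kg ≈ 297.5 mOsm/kg
Osmolar gap = measured − calculated = 328 − 297.5 = 30.5 mOsm/kg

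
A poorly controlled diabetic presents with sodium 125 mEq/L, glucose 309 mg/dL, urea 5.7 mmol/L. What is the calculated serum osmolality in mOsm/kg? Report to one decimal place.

272.9 mOsm/kg

Calculated osmolality = 2·Na + glucose/18 + urea
= 2·125 + 309/18 + 5.7
= 250 + 17.17 + 5.70
= 272.87 mOsm/kg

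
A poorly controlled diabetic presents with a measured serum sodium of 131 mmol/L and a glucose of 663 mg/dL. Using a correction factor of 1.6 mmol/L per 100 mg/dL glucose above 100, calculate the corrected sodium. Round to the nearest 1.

140 mmol/L

Corrected Na = measured Na + 1.6 · (glucose − 100)/100
= 131 + 1.6 · (663 − 100)/100
= 131 + 9
= 140 mmol/L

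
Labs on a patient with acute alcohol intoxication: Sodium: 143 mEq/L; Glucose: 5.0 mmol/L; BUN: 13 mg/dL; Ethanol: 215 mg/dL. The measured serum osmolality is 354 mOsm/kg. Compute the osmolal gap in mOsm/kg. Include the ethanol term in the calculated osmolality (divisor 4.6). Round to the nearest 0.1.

11.6 mOsm/kg

Calculated osmolality = 2·Na + glucose + BUN/2.8 + ethanol/4.6
= 2·143 + 5 + 13/2.8 + 215/4.6
= 286 + 5 + 4.64 + 46.74
= 342.38 mOsm/kg ≈ 342.4 mOsm/kg
Osmolar gap = measured − calculated = 354 − 342.4 = 11.6 mOsm/kg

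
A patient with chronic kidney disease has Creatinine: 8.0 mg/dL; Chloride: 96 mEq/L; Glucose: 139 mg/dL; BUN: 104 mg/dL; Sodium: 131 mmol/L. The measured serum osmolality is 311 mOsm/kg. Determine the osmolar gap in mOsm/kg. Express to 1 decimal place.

4.1 mOsm/kg

Calculated osmolality = 2·Na + glucose/18 + BUN/2.8
= 2·131 + 139/18 + 104/2.8
= 262 + 7.72 + 37.14
= 306.86 mOsm/kg ≈ 306.9 mOsm/kg
Osmolar gap = measured − calculated = 311 − 306.9 = 4.1 mOsm/kg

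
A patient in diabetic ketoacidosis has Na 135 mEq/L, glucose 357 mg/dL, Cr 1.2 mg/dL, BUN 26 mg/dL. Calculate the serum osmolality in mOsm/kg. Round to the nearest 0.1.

Calculated osmolality = 2·Na + glucose/18 + BUN/2.8
= 2·135 + 357/18 + 26/2.8
= 270 + 19.83 + 9.29
= 299.12 mOsm/kg

299.1 mOsm/kg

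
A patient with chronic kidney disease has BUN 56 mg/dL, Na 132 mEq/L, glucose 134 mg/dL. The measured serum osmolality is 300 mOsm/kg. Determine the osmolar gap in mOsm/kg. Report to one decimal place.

8.6 mOsm/kg

Calculated osmolality = 2·Na + glucose/18 + BUN/2.8
= 2·132 + 134/18 + 56/2.8
= 264 + 7.44 + 20
= 291.44 mOsm/kg ≈ 291.4 mOsm/kg
Osmolar gap = measured − calculated = 300 − 291.4 = 8.6 mOsm/kg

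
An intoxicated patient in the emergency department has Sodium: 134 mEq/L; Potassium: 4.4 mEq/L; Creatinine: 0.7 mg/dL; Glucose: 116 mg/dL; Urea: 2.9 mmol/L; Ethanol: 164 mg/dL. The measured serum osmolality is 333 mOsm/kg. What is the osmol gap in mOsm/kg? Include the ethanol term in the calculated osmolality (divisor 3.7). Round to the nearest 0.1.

11.3 mOsm/kg

Calculated osmolality = 2·Na + glucose/18 + urea + ethanol/3.7
= 2·134 + 116/18 + 2.9 + 164/3.7
= 268 + 6.44 + 2.90 + 44.32
= 321.66 mOsm/kg ≈ 321.7 mOsm/kg
Osmolar gap = measured − calculated = 333 − 321.7 = 11.3 mOsm/kg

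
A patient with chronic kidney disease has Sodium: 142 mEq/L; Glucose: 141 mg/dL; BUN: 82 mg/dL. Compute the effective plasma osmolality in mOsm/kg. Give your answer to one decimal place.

291.8 mOsm/kg

Effective osmolality excludes urea (freely permeant across cell membranes):
2·Na + glucose/18
= 2·142 + 141/18
= 284 + 7.83
= 291.83 mOsm/kg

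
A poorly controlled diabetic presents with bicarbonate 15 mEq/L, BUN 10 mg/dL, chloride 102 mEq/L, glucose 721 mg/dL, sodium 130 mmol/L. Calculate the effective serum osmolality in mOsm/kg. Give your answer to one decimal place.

300.1 mOsm/kg

Effective osmolality excludes urea (freely permeant across cell membranes):
2·Na + glucose/18
= 2·130 + 721/18
= 260 + 40.06
= 300.06 mOsm/kg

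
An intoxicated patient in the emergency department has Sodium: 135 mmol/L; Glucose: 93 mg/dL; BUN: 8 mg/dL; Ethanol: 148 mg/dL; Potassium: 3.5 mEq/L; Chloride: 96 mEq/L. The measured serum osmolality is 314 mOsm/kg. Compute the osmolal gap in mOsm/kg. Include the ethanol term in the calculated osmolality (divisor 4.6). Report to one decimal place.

Calculated osmolality = 2·Na + glucose/18 + BUN/2.8 + ethanol/4.6
= 2·135 + 93/18 + 8/2.8 + 148/4.6
= 270 + 5.17 + 2.86 + 32.17
= 310.2 mOsm/kg ≈ 310.2 mOsm/kg
Osmolar gap = measured − calculated = 314 − 310.2 = 3.8 mOsm/kg

3.8 mOsm/kg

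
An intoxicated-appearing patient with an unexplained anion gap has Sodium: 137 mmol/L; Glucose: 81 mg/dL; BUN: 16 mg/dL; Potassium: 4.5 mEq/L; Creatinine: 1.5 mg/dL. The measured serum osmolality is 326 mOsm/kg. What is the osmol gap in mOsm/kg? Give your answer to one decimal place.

41.8 mOsm/kg

Calculated osmolality = 2·Na + glucose/18 + BUN/2.8
= 2·137 + 81/18 + 16/2.8
= 274 + 4.50 + 5.71
= 284.21 mOsm/kg ≈ 284.2 mOsm/kg
Osmolar gap = measured − calculated = 326 − 284.2 = 41.8 mOsm/kg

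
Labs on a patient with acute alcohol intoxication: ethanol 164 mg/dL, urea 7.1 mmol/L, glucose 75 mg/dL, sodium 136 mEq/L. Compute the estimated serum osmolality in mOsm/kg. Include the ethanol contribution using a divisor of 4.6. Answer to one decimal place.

318.9 mOsm/kg

Calculated osmolality = 2·Na + glucose/18 + urea + ethanol/4.6
= 2·136 + 75/18 + 7.1 + 164/4.6
= 272 + 4.17 + 7.10 + 35.65
= 318.92 mOsm/kg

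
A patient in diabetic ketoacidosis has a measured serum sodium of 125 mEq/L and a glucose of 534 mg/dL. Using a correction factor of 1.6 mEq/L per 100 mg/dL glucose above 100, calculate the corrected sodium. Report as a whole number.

Corrected Na = measured Na + 1.6 · (glucose − 100)/100
= 125 + 1.6 · (534 − 100)/100
= 125 + 6.9
= 131.9 mEq/L

132 mEq/L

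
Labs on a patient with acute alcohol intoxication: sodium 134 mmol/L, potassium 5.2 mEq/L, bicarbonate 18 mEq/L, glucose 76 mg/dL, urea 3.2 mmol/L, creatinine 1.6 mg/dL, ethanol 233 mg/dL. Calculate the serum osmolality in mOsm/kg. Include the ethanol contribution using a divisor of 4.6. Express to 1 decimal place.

326.1 mOsm/kg

Calculated osmolality = 2·Na + glucose/18 + urea + ethanol/4.6
= 2·134 + 76/18 + 3.2 + 233/4.6
= 268 + 4.22 + 3.20 + 50.65
= 326.07 mOsm/kg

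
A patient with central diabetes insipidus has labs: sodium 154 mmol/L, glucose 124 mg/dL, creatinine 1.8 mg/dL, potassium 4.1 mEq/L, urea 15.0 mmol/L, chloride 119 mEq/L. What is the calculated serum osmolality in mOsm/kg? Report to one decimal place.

329.9 mOsm/kg

Calculated osmolality = 2·Na + glucose/18 + urea
= 2·154 + 124/18 + 15
= 308 + 6.89 + 15
= 329.89 mOsm/kg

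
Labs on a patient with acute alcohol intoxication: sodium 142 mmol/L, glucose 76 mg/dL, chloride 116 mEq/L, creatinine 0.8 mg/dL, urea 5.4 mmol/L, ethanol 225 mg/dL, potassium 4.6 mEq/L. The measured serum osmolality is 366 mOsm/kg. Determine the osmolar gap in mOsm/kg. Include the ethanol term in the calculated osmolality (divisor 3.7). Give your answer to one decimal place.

11.6 mOsm/kg

Calculated osmolality = 2·Na + glucose/18 + urea + ethanol/3.7
= 2·142 + 76/18 + 5.4 + 225/3.7
= 284 + 4.22 + 5.40 + 60.81
= 354.43 mOsm/kg ≈ 354.4 mOsm/kg
Osmolar gap = measured − calculated = 366 − 354.4 = 11.6 mOsm/kg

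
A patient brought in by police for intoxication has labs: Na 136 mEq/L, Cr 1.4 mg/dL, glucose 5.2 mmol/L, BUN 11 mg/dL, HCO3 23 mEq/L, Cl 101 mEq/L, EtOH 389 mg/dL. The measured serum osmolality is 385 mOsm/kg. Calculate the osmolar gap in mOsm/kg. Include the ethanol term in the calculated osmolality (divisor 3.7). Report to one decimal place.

-1.3 mOsm/kg

Calculated osmolality = 2·Na + glucose + BUN/2.8 + ethanol/3.7
= 2·136 + 5.2 + 11/2.8 + 389/3.7
= 272 + 5.20 + 3.93 + 105.14
= 386.27 mOsm/kg ≈ 386.3 mOsm/kg
Osmolar gap = measured − calculated = 385 − 386.3 = -1.3 mOsm/kg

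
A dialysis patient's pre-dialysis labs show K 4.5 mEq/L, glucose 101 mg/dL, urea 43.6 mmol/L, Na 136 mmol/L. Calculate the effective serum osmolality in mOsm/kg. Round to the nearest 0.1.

Effective osmolality excludes urea (freely permeant across cell membranes):
2·Na + glucose/18
= 2·136 + 101/18
= 272 + 5.61
= 277.61 mOsm/kg

277.6 mOsm/kg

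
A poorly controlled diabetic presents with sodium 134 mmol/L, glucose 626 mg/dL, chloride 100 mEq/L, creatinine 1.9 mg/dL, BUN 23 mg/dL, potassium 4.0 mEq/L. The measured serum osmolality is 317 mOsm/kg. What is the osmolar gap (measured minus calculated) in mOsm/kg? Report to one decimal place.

Calculated osmolality = 2·Na + glucose/18 + BUN/2.8
= 2·134 + 626/18 + 23/2.8
= 268 + 34.78 + 8.21
= 310.99 mOsm/kg ≈ 311.0 mOsm/kg
Osmolar gap = measured − calculated = 317 − 311.0 = 6.0 mOsm/kg

6.0 mOsm/kg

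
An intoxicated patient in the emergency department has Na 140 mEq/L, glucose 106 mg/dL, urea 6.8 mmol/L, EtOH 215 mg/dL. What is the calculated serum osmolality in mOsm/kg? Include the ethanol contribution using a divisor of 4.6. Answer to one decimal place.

339.4 mOsm/kg

Calculated osmolality = 2·Na + glucose/18 + urea + ethanol/4.6
= 2·140 + 106/18 + 6.8 + 215/4.6
= 280 + 5.89 + 6.80 + 46.74
= 339.43 mOsm/kg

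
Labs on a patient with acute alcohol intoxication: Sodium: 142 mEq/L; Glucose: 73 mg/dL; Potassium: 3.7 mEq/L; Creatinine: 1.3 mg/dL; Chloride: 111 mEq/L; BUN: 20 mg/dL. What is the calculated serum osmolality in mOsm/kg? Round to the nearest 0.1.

Calculated osmolality = 2·Na + glucose/18 + BUN/2.8
= 2·142 + 73/18 + 20/2.8
= 284 + 4.06 + 7.14
= 295.2 mOsm/kg

295.2 mOsm/kg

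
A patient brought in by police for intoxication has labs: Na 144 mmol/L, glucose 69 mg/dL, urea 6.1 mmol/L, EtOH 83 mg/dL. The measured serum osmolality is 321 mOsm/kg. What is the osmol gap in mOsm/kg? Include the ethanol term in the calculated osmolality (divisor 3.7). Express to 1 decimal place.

Calculated osmolality = 2·Na + glucose/18 + urea + ethanol/3.7
= 2·144 + 69/18 + 6.1 + 83/3.7
= 288 + 3.83 + 6.10 + 22.43
= 320.36 mOsm/kg ≈ 320.4 mOsm/kg
Osmolar gap = measured − calculated = 321 − 320.4 = 0.6 mOsm/kg

0.6 mOsm/kg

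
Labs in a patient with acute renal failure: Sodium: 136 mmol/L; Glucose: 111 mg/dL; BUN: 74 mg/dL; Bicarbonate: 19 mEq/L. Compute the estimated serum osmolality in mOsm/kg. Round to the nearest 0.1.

Calculated osmolality = 2·Na + glucose/18 + BUN/2.8
= 2·136 + 111/18 + 74/2.8
= 272 + 6.17 + 26.43
= 304.6 mOsm/kg

304.6 mOsm/kg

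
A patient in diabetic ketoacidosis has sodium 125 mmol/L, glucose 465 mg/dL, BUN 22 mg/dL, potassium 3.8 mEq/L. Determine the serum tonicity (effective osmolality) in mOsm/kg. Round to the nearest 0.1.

Effective osmolality excludes urea (freely permeant across cell membranes):
2·Na + glucose/18
= 2·125 + 465/18
= 250 + 25.83
= 275.83 mOsm/kg

275.8 mOsm/kg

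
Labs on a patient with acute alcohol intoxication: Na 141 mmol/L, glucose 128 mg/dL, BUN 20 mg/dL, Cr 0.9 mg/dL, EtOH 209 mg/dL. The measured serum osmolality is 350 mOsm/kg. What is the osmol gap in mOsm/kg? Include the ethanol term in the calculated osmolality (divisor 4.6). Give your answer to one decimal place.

8.3 mOsm/kg

Calculated osmolality = 2·Na + glucose/18 + BUN/2.8 + ethanol/4.6
= 2·141 + 128/18 + 20/2.8 + 209/4.6
= 282 + 7.11 + 7.14 + 45.43
= 341.68 mOsm/kg ≈ 341.7 mOsm/kg
Osmolar gap = measured − calculated = 350 − 341.7 = 8.3 mOsm/kg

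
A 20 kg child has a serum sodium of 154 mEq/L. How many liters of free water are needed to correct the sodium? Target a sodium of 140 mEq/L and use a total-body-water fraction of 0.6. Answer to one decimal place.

TBW = 0.6 · 20 = 12 L
Free water deficit = TBW · (Na/140 − 1)
= 12 · (154/140 − 1)
= 12 · 0.1
= 1.2 L

1.2 L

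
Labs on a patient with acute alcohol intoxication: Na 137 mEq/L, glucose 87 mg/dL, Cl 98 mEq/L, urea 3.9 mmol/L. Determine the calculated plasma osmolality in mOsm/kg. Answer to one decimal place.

282.7 mOsm/kg

Calculated osmolality = 2·Na + glucose/18 + urea
= 2·137 + 87/18 + 3.9
= 274 + 4.83 + 3.90
= 282.73 mOsm/kg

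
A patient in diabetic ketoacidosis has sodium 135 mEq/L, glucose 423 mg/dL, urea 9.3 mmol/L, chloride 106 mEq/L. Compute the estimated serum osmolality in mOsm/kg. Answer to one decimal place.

302.8 mOsm/kg

Calculated osmolality = 2·Na + glucose/18 + urea
= 2·135 + 423/18 + 9.3
= 270 + 23.50 + 9.30
= 302.8 mOsm/kg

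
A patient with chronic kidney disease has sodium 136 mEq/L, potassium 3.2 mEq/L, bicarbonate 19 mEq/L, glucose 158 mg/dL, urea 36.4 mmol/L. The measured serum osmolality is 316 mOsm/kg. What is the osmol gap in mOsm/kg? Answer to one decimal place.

Calculated osmolality = 2·Na + glucose/18 + urea
= 2·136 + 158/18 + 36.4
= 272 + 8.78 + 36.40
= 317.18 mOsm/kg ≈ 317.2 mOsm/kg
Osmolar gap = measured − calculated = 316 − 317.2 = -1.2 mOsm/kg

-1.2 mOsm/kg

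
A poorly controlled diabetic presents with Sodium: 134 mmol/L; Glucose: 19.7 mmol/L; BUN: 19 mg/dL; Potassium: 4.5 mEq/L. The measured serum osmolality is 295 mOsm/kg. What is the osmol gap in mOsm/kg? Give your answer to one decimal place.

0.5 mOsm/kg

Calculated osmolality = 2·Na + glucose + BUN/2.8
= 2·134 + 19.7 + 19/2.8
= 268 + 19.70 + 6.79
= 294.49 mOsm/kg ≈ 294.5 mOsm/kg
Osmolar gap = measured − calculated = 295 − 294.5 = 0.5 mOsm/kg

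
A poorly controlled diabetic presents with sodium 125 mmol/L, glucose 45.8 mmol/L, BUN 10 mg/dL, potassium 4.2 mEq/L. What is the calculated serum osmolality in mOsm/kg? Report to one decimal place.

299.4 mOsm/kg

Calculated osmolality = 2·Na + glucose + BUN/2.8
= 2·125 + 45.8 + 10/2.8
= 250 + 45.80 + 3.57
= 299.37 mOsm/kg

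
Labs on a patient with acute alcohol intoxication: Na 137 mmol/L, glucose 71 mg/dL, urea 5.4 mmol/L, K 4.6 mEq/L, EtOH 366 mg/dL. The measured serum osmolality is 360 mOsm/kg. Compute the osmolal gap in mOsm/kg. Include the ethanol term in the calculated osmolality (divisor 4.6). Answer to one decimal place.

-2.9 mOsm/kg

Calculated osmolality = 2·Na + glucose/18 + urea + ethanol/4.6
= 2·137 + 71/18 + 5.4 + 366/4.6
= 274 + 3.94 + 5.40 + 79.57
= 362.91 mOsm/kg ≈ 362.9 mOsm/kg
Osmolar gap = measured − calculated = 360 − 362.9 = -2.9 mOsm/kg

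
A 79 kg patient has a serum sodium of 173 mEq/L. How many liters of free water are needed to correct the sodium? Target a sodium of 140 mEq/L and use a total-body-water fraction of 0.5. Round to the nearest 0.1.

9.3 L

TBW = 0.5 · 79 = 39.5 L
Free water deficit = TBW · (Na/140 − 1)
= 39.5 · (173/140 − 1)
= 39.5 · 0.2357
= 9.31 L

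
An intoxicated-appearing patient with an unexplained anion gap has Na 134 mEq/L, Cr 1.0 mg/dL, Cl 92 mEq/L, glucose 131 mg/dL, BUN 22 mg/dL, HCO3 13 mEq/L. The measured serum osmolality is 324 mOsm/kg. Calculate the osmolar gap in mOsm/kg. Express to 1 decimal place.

40.9 mOsm/kg

Calculated osmolality = 2·Na + glucose/18 + BUN/2.8
= 2·134 + 131/18 + 22/2.8
= 268 + 7.28 + 7.86
= 283.14 mOsm/kg ≈ 283.1 mOsm/kg
Osmolar gap = measured − calculated = 324 − 283.1 = 40.9 mOsm/kg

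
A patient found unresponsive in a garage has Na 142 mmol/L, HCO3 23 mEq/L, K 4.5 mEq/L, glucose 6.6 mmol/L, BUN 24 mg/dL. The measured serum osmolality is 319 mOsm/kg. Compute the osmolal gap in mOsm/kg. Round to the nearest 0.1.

19.8 mOsm/kg

Calculated osmolality = 2·Na + glucose + BUN/2.8
= 2·142 + 6.6 + 24/2.8
= 284 + 6.60 + 8.57
= 299.17 mOsm/kg ≈ 299.2 mOsm/kg
Osmolar gap = measured − calculated = 319 − 299.2 = 19.8 mOsm/kg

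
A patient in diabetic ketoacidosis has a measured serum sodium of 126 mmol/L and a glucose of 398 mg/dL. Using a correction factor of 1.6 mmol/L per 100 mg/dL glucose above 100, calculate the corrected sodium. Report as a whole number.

Corrected Na = measured Na + 1.6 · (glucose − 100)/100
= 126 + 1.6 · (398 − 100)/100
= 126 + 4.8
= 130.8 mmol/L

131 mmol/L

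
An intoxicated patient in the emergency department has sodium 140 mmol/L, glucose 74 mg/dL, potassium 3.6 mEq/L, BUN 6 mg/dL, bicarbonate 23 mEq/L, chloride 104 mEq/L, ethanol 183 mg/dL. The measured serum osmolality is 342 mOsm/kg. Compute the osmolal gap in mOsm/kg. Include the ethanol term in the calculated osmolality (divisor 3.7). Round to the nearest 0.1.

6.3 mOsm/kg

Calculated osmolality = 2·Na + glucose/18 + BUN/2.8 + ethanol/3.7
= 2·140 + 74/18 + 6/2.8 + 183/3.7
= 280 + 4.11 + 2.14 + 49.46
= 335.71 mOsm/kg ≈ 335.7 mOsm/kg
Osmolar gap = measured − calculated = 342 − 335.7 = 6.3 mOsm/kg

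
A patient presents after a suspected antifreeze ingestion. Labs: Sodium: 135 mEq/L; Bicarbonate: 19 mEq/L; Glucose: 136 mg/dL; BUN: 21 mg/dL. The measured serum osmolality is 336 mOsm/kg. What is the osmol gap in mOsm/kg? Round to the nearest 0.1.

Calculated osmolality = 2·Na + glucose/18 + BUN/2.8
= 2·135 + 136/18 + 21/2.8
= 270 + 7.56 + 7.50
= 285.06 mOsm/kg ≈ 285.1 mOsm/kg
Osmolar gap = measured − calculated = 336 − 285.1 = 50.9 mOsm/kg

50.9 mOsm/kg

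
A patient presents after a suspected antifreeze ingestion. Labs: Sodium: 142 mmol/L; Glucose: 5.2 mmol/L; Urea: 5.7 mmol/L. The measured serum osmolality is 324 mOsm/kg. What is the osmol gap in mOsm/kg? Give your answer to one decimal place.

29.1 mOsm/kg

Calculated osmolality = 2·Na + glucose + urea
= 2·142 + 5.2 + 5.7
= 284 + 5.20 + 5.70
= 294.9 mOsm/kg ≈ 294.9 mOsm/kg
Osmolar gap = measured − calculated = 324 − 294.9 = 29.1 mOsm/kg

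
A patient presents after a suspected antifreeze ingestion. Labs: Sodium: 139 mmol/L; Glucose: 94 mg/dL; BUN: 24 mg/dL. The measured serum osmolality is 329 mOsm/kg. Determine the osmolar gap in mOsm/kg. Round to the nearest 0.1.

Calculated osmolality = 2·Na + glucose/18 + BUN/2.8
= 2·139 + 94/18 + 24/2.8
= 278 + 5.22 + 8.57
= 291.79 mOsm/kg ≈ 291.8 mOsm/kg
Osmolar gap = measured − calculated = 329 − 291.8 = 37.2 mOsm/kg

37.2 mOsm/kg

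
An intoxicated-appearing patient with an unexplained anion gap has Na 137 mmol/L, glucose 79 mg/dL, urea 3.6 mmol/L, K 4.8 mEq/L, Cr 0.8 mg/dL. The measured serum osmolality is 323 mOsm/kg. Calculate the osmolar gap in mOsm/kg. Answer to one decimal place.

41.0 mOsm/kg

Calculated osmolality = 2·Na + glucose/18 + urea
= 2·137 + 79/18 + 3.6
= 274 + 4.39 + 3.60
= 281.99 mOsm/kg ≈ 282.0 mOsm/kg
Osmolar gap = measured − calculated = 323 − 282.0 = 41.0 mOsm/kg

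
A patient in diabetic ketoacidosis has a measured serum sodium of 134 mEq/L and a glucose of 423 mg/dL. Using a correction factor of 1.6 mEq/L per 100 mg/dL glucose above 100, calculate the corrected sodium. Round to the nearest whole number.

Corrected Na = measured Na + 1.6 · (glucose − 100)/100
= 134 + 1.6 · (423 − 100)/100
= 134 + 5.2
= 139.2 mEq/L

139 mEq/L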